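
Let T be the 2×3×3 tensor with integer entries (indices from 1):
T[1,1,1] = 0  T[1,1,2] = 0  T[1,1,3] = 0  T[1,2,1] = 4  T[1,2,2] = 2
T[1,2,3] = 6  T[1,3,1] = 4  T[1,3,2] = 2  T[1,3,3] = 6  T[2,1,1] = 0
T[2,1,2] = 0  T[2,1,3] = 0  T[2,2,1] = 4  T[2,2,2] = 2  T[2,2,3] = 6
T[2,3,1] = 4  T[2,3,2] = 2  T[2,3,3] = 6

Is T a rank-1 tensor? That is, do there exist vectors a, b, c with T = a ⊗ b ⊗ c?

If T = a ⊗ b ⊗ c then every fibre of T is a multiple of the corresponding factor, so read the factors off the fibres through the nonzero entry T[1,2,1] = 4.
The mode-1 fibre T[:,2,1] = [4, 4] gives a = [1, 1] (primitive direction); the mode-2 fibre T[1,:,1] = [0, 4, 4] gives b = [0, 1, 1]; then c[k] = T[1,2,k] / (a[1]·b[2]) = [4, 2, 6] / 1 = [4, 2, 6].
Expanding [1, 1] ⊗ [0, 1, 1] ⊗ [4, 2, 6] reproduces all 18 entries of T, so T = [1, 1] ⊗ [0, 1, 1] ⊗ [4, 2, 6] and rank(T) ≤ 1.
Equivalently every frontal slice T[:,:,k] is c[k] times the rank-1 matrix [1, 1] ⊗ [0, 1, 1]. So T has rank 1 (it is nonzero).

Yes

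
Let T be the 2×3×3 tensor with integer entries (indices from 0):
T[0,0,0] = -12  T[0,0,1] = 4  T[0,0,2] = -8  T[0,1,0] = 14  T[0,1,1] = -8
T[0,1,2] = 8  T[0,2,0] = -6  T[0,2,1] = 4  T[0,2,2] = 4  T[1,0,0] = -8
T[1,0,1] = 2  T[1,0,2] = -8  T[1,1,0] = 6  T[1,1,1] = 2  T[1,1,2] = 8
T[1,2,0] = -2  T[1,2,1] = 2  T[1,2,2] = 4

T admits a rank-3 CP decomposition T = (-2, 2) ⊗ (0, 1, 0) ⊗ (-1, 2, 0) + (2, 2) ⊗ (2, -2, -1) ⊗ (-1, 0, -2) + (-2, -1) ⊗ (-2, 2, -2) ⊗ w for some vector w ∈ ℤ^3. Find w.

w = (-2, 1, 0)

Subtract the known terms from T to get the rank-1 residual R = (-2, -1) ⊗ (-2, 2, -2) ⊗ w, so R[i,j,k] = a[i]·b[j]·w[k]. Pick indices with nonzero a[0]·b[0] = (-2)·(-2) = 4. Only the fibre through (0,0,·) is needed: R[0,0,:] = T[0,0,:] − Σₗ aₗ[0]bₗ[0]cₗ = [-12, 4, -8] − (-2)·(0)·(-1, 2, 0) − (2)·(2)·(-1, 0, -2) = [-8, 4, 0]. Then w[k] = R[0,0,k] / 4 for each k, giving w = [-8, 4, 0] / 4 = (-2, 1, 0).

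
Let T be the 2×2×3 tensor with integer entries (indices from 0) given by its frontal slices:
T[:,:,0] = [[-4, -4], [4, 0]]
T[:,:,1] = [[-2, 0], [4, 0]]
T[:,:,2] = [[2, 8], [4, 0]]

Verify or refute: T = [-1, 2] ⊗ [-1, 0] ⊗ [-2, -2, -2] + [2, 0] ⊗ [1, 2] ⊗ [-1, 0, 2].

Reconstruct entrywise from the claimed factors. For example, T[1,1,2] = 0 and Σₗ aₗ[1]bₗ[1]cₗ[2] = (2)·(0)·(-2) + (0)·(2)·(2) = 0; checking all 12 entries, every one matches. The claim holds.

Yes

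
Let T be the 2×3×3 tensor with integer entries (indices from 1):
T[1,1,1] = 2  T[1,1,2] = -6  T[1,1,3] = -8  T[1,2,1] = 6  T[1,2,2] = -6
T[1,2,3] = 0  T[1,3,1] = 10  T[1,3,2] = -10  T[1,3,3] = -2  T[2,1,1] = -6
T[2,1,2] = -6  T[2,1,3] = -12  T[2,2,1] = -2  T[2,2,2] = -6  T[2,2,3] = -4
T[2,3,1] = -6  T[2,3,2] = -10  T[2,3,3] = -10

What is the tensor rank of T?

Lower bound: the mode-3 unfolding of T (rows indexed by k, columns by (i,j) = (1,1), (1,2), (1,3), (2,1), (2,2), (2,3)) is [[2, 6, 10, -6, -2, -6], [-6, -6, -10, -6, -6, -10], [-8, 0, -2, -12, -4, -10]].
There the 3×3 minor on rows k ∈ {1, 2, 3}, columns (i,j) ∈ {(1,1), (1,2), (1,3)} is det [[2, 6, 10], [-6, -6, -10], [-8, 0, -2]] = -48 ≠ 0, so this unfolding has rank ≥ 3; CP rank is at least every unfolding rank, so rank(T) ≥ 3. (Flattening ranks never certify an upper bound on CP rank; for that we must actually write T with 3 rank-1 terms.)
Upper bound: T is a sum of 3 rank-1 terms, T = (1, -1) (x) (1, 1, 2) (x) (4, 0, 2) + (1, 1) (x) (1, -1, -1) (x) (-2, 2, -2) + (1, 1) (x) (2, 1, 2) (x) (0, -4, -4) (one valid choice — decompositions are not unique — normalised so each a, b is primitive with positive first nonzero entry; check it by expanding all entries), so rank(T) ≤ 3.
These bounds meet, so rank(T) = 3.

3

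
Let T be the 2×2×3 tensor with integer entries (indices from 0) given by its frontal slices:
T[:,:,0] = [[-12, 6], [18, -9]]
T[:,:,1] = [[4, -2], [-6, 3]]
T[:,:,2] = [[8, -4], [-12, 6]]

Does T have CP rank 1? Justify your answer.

If T = a ⊗ b ⊗ c then every fibre of T is a multiple of the corresponding factor, so read the factors off the fibres through the nonzero entry T[0,0,0] = -12.
The mode-1 fibre T[:,0,0] = [-12, 18] gives a = (2, -3) (primitive direction); the mode-2 fibre T[0,:,0] = [-12, 6] gives b = (2, -1); then c[k] = T[0,0,k] / (a[0]·b[0]) = [-12, 4, 8] / 4 = (-3, 1, 2).
Expanding (2, -3) ⊗ (2, -1) ⊗ (-3, 1, 2) reproduces all 12 entries of T, so T = (2, -3) ⊗ (2, -1) ⊗ (-3, 1, 2) and rank(T) ≤ 1.
Equivalently every frontal slice T[:,:,k] is c[k] times the rank-1 matrix (2, -3) ⊗ (2, -1). So T has rank 1 (it is nonzero).

Yes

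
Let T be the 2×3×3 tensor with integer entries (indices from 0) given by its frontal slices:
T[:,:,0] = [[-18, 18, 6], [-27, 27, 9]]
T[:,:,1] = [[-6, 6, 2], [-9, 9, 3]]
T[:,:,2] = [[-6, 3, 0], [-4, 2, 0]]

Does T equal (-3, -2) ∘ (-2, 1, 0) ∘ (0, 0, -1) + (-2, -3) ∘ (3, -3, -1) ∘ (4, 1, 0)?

No

Reconstruct entry (0,0,0) from the claimed factors: Σₗ aₗ[0]bₗ[0]cₗ[0] = (-3)·(-2)·(0) + (-2)·(3)·(4) = -24, but T[0,0,0] = -18. The claim is false.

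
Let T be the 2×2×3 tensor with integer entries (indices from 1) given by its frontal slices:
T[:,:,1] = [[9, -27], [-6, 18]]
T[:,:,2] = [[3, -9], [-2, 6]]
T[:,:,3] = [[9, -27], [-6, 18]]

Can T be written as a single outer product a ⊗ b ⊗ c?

Yes

If T = a ⊗ b ⊗ c then every fibre of T is a multiple of the corresponding factor, so read the factors off the fibres through the nonzero entry T[1,1,1] = 9.
The mode-1 fibre T[:,1,1] = [9, -6] gives a = [3, -2] (primitive direction); the mode-2 fibre T[1,:,1] = [9, -27] gives b = [1, -3]; then c[k] = T[1,1,k] / (a[1]·b[1]) = [9, 3, 9] / 3 = [3, 1, 3].
Expanding [3, -2] ⊗ [1, -3] ⊗ [3, 1, 3] reproduces all 12 entries of T, so T = [3, -2] ⊗ [1, -3] ⊗ [3, 1, 3] and rank(T) ≤ 1.
Equivalently every frontal slice T[:,:,k] is c[k] times the rank-1 matrix [3, -2] ⊗ [1, -3]. So T has rank 1 (it is nonzero).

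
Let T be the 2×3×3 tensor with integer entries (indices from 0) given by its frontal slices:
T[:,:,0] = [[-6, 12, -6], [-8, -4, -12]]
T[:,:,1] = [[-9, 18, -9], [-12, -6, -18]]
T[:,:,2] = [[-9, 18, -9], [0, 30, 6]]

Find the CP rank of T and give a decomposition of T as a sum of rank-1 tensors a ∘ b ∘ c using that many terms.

Lower bound: the mode-1 unfolding of T (rows indexed by i, columns by (j,k) = (0,0), (0,1), (0,2), (1,0), (1,1), (1,2), (2,0), (2,1), (2,2)) is [[-6, -9, -9, 12, 18, 18, -6, -9, -9], [-8, -12, 0, -4, -6, 30, -12, -18, 6]].
There the 2×2 minor on rows i ∈ {0, 1}, columns (j,k) ∈ {(0,0), (0,2)} is det [[-6, -9], [-8, 0]] = -72 ≠ 0, so this unfolding has rank ≥ 2; CP rank is at least every unfolding rank, so rank(T) ≥ 2. (This is only a lower bound: in general the CP rank may exceed every unfolding rank, so we still need to exhibit 2 rank-1 terms summing to T.)
Upper bound — finding two terms. Write S_k = T[:,:,k] for the frontal slices: S₀ = [[-6, 12, -6], [-8, -4, -12]], S₁ = [[-9, 18, -9], [-12, -6, -18]], S₂ = [[-9, 18, -9], [0, 30, 6]].
If T = a₁ ∘ b₁ ∘ c₁ + a₂ ∘ b₂ ∘ c₂ then each S_k = c₁[k]·a₁b₁ᵀ + c₂[k]·a₂b₂ᵀ. S₀ and S₂ are linearly independent, so a₁b₁ᵀ and a₂b₂ᵀ must span the same plane of matrices: they are the rank-1 matrices of the form x·S₀ + y·S₂.
The 2×2 minor of x·S₀ + y·S₂ on rows {0,1}, columns {0,1} is 120·x² − 270·y² = 30·(2·x − 3·y)(2·x + 3·y), vanishing at (x:y) = (3:2) and (3:-2).
M₁ = 3·S₀ + 2·S₂ = [[-36, 72, -36], [-24, 48, -24]] = (-12)·[3, 2][1, -2, 1]ᵀ and M₂ = 3·S₀ − 2·S₂ = [[0, 0, 0], [-24, -72, -48]] = (-24)·[0, 1][1, 3, 2]ᵀ, so take a₁ = [3, 2], b₁ = [1, -2, 1], a₂ = [0, 1], b₂ = [1, 3, 2].
Each slice is an integer combination of E₁ = a₁b₁ᵀ and E₂ = a₂b₂ᵀ: S₀ = −2·E₁ − 4·E₂, S₁ = −3·E₁ − 6·E₂, S₂ = −3·E₁ + 6·E₂; reading off coefficients, c₁ = [-2, -3, -3] and c₂ = [-4, -6, 6].
Hence T = [3, 2] ∘ [1, -2, 1] ∘ [-2, -3, -3] + [0, 1] ∘ [1, 3, 2] ∘ [-4, -6, 6], so rank(T) ≤ 2.
These bounds meet, so rank(T) = 2.

rank(T) = 2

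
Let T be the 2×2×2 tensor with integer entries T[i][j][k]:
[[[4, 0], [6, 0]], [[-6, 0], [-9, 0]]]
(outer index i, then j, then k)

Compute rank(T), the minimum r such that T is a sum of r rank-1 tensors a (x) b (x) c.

1

Lower bound: T ≠ 0 (e.g. T[0,0,0] = 4), so rank(T) ≥ 1.
Upper bound: if T = a (x) b (x) c then every fibre of T is a multiple of the corresponding factor, so read the factors off the fibres through the nonzero entry T[0,0,0] = 4.
The mode-1 fibre T[:,0,0] = [4, -6] gives a = (2, -3) (primitive direction); the mode-2 fibre T[0,:,0] = [4, 6] gives b = (2, 3); then c[k] = T[0,0,k] / (a[0]·b[0]) = [4, 0] / 4 = (1, 0).
Expanding (2, -3) (x) (2, 3) (x) (1, 0) reproduces all 8 entries of T, so T = (2, -3) (x) (2, 3) (x) (1, 0) and rank(T) ≤ 1.
These bounds meet, so rank(T) = 1.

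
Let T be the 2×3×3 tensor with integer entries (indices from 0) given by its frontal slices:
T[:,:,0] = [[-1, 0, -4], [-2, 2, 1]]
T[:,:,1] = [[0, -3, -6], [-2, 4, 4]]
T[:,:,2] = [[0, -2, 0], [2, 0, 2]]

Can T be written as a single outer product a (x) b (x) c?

No

The mode-2 unfolding of T (rows indexed by j, columns by (i,k) = (0,0), (0,1), (0,2), (1,0), (1,1), (1,2)) is [[-1, 0, 0, -2, -2, 2], [0, -3, -2, 2, 4, 0], [-4, -6, 0, 1, 4, 2]].
There the 3×3 minor on rows j ∈ {0, 1, 2}, columns (i,k) ∈ {(0,0), (0,1), (0,2)} is det [[-1, 0, 0], [0, -3, -2], [-4, -6, 0]] = 12 ≠ 0, so this unfolding has rank ≥ 3; CP rank is at least every unfolding rank, so rank(T) ≥ 3.
In particular rank(T) ≥ 3 > 1, so T is not rank-1.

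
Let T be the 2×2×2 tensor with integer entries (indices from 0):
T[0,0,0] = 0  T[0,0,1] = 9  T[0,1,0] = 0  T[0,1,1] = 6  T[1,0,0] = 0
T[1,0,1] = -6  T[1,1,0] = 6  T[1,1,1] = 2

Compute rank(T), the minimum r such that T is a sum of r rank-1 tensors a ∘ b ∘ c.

2

Lower bound: in the mode-2 unfolding of T (rows indexed by j, columns by (i,k)) the 2×2 minor on rows j ∈ {0, 1}, columns (i,k) ∈ {(0,1), (1,0)} is det [[9, 0], [6, 6]] = 54 ≠ 0, so that unfolding has rank ≥ 2 and hence rank(T) ≥ 2 (CP rank is at least every unfolding rank, though it can be larger).
Upper bound: with S_k = T[:,:,k], the two rank-1 terms a₁b₁ᵀ, a₂b₂ᵀ are the rank-1 members of the pencil x·S₀ + y·S₁.
det(x·S₀ + y·S₁) is 54·xy + 54·y² = 54·(y)(x + y), vanishing at (x:y) = (1:0) and (1:-1).
M₁ = S₀ = [[0, 0], [0, 6]] = 6·[0, 1][0, 1]ᵀ and M₂ = S₀ − S₁ = [[-9, -6], [6, 4]] = −[3, -2][3, 2]ᵀ, so take a₁ = [0, 1], b₁ = [0, 1], a₂ = [3, -2], b₂ = [3, 2].
Each slice is an integer combination of E₁ = a₁b₁ᵀ and E₂ = a₂b₂ᵀ: S₀ = 6·E₁, S₁ = 6·E₁ + E₂; reading off coefficients, c₁ = [6, 6] and c₂ = [0, 1].
Hence T = [0, 1] ∘ [0, 1] ∘ [6, 6] + [3, -2] ∘ [3, 2] ∘ [0, 1], so rank(T) ≤ 2.
These bounds meet, so rank(T) = 2.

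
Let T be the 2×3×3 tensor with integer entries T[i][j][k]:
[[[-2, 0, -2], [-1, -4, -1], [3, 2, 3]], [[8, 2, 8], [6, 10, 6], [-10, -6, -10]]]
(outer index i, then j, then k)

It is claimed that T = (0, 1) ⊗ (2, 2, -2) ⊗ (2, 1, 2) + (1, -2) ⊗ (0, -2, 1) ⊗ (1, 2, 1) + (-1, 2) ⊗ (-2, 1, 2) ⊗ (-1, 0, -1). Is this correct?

Yes

Reconstruct entrywise from the claimed factors. For example, T[1,1,1] = 10 and Σₗ aₗ[1]bₗ[1]cₗ[1] = (1)·(2)·(1) + (-2)·(-2)·(2) + (2)·(1)·(0) = 10; checking all 18 entries, every one matches. The claim holds.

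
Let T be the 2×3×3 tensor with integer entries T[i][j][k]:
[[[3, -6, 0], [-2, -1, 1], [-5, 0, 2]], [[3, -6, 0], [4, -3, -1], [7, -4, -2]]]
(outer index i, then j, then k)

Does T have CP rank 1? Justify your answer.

No

The mode-1 unfolding of T (rows indexed by i, columns by (j,k) = (0,0), (0,1), (0,2), (1,0), (1,1), (1,2), (2,0), (2,1), (2,2)) is [[3, -6, 0, -2, -1, 1, -5, 0, 2], [3, -6, 0, 4, -3, -1, 7, -4, -2]].
There the 2×2 minor on rows i ∈ {0, 1}, columns (j,k) ∈ {(0,0), (1,0)} is det [[3, -2], [3, 4]] = 18 ≠ 0, so this unfolding has rank ≥ 2; CP rank is at least every unfolding rank, so rank(T) ≥ 2.
In particular rank(T) ≥ 2 > 1, so T is not rank-1.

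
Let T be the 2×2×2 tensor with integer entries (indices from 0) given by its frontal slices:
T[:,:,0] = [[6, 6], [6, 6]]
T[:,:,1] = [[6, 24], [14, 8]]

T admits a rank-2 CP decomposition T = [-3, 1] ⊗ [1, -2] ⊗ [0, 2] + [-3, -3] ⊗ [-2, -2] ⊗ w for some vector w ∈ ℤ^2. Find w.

w = [1, 2]

Subtract the known terms from T to get the rank-1 residual R = [-3, -3] ⊗ [-2, -2] ⊗ w, so R[i,j,k] = a[i]·b[j]·w[k]. Pick indices with nonzero a[0]·b[0] = (-3)·(-2) = 6. Only the fibre through (0,0,·) is needed: R[0,0,:] = T[0,0,:] − Σₗ aₗ[0]bₗ[0]cₗ = [6, 6] − (-3)·(1)·[0, 2] = [6, 12]. Then w[k] = R[0,0,k] / 6 for each k, giving w = [6, 12] / 6 = [1, 2].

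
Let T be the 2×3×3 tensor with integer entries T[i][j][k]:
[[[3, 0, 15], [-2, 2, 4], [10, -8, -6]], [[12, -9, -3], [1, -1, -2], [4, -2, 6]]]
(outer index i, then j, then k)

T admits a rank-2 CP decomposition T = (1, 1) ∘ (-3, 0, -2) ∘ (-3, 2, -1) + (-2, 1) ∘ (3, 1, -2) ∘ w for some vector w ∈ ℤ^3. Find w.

w = (1, -1, -2)

Subtract the known terms from T to get the rank-1 residual R = (-2, 1) ∘ (3, 1, -2) ∘ w, so R[i,j,k] = a[i]·b[j]·w[k]. Pick indices with nonzero a[0]·b[0] = (-2)·(3) = -6. Only the fibre through (0,0,·) is needed: R[0,0,:] = T[0,0,:] − Σₗ aₗ[0]bₗ[0]cₗ = [3, 0, 15] − (1)·(-3)·(-3, 2, -1) = [-6, 6, 12]. Then w[k] = R[0,0,k] / -6 for each k, giving w = [-6, 6, 12] / -6 = (1, -1, -2).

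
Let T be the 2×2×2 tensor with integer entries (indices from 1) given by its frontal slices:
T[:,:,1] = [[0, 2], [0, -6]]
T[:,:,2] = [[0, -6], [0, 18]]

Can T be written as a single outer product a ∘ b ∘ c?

Yes

If T = a ∘ b ∘ c then every fibre of T is a multiple of the corresponding factor, so read the factors off the fibres through the nonzero entry T[1,2,1] = 2.
The mode-1 fibre T[:,2,1] = [2, -6] gives a = [1, -3] (primitive direction); the mode-2 fibre T[1,:,1] = [0, 2] gives b = [0, 1]; then c[k] = T[1,2,k] / (a[1]·b[2]) = [2, -6] / 1 = [2, -6].
Expanding [1, -3] ∘ [0, 1] ∘ [2, -6] reproduces all 8 entries of T, so T = [1, -3] ∘ [0, 1] ∘ [2, -6] and rank(T) ≤ 1.
Equivalently every frontal slice T[:,:,k] is c[k] times the rank-1 matrix [1, -3] ∘ [0, 1]. So T has rank 1 (it is nonzero).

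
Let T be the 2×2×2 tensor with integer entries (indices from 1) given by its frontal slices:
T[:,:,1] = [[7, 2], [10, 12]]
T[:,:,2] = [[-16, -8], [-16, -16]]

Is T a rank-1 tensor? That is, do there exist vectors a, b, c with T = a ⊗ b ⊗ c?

The mode-3 unfolding of T (rows indexed by k, columns by (i,j) = (1,1), (1,2), (2,1), (2,2)) is [[7, 2, 10, 12], [-16, -8, -16, -16]].
There the 2×2 minor on rows k ∈ {1, 2}, columns (i,j) ∈ {(1,1), (1,2)} is det [[7, 2], [-16, -8]] = -24 ≠ 0, so this unfolding has rank ≥ 2; CP rank is at least every unfolding rank, so rank(T) ≥ 2.
In particular rank(T) ≥ 2 > 1, so T is not rank-1.

No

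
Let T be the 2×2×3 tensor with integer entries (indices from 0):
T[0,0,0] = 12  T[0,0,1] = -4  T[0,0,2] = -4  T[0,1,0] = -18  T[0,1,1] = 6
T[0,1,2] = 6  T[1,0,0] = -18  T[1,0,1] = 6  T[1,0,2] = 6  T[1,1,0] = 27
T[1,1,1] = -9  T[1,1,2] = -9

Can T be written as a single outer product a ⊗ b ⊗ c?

Yes

If T = a ⊗ b ⊗ c then every fibre of T is a multiple of the corresponding factor, so read the factors off the fibres through the nonzero entry T[0,0,0] = 12.
The mode-1 fibre T[:,0,0] = [12, -18] gives a = [2, -3] (primitive direction); the mode-2 fibre T[0,:,0] = [12, -18] gives b = [2, -3]; then c[k] = T[0,0,k] / (a[0]·b[0]) = [12, -4, -4] / 4 = [3, -1, -1].
Expanding [2, -3] ⊗ [2, -3] ⊗ [3, -1, -1] reproduces all 12 entries of T, so T = [2, -3] ⊗ [2, -3] ⊗ [3, -1, -1] and rank(T) ≤ 1.
Equivalently every frontal slice T[:,:,k] is c[k] times the rank-1 matrix [2, -3] ⊗ [2, -3]. So T has rank 1 (it is nonzero).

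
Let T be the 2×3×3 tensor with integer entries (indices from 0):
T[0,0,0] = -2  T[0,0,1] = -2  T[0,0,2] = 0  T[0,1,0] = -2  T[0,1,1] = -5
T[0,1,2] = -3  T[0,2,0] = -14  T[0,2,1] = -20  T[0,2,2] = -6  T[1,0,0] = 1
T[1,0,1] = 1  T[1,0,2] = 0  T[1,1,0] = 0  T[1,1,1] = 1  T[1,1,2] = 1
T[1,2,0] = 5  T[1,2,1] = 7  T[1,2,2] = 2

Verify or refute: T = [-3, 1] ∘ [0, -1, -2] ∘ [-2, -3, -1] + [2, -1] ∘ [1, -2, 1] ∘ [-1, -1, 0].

Reconstruct entrywise from the claimed factors. For example, T[1,0,0] = 1 and Σₗ aₗ[1]bₗ[0]cₗ[0] = (1)·(0)·(-2) + (-1)·(1)·(-1) = 1; checking all 18 entries, every one matches. The claim holds.

Yes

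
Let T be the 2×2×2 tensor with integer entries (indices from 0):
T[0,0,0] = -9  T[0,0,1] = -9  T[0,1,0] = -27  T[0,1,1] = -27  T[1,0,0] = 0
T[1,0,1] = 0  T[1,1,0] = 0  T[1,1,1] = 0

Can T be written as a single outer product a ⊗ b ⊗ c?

Yes

If T = a ⊗ b ⊗ c then every fibre of T is a multiple of the corresponding factor, so read the factors off the fibres through the nonzero entry T[0,0,0] = -9.
The mode-1 fibre T[:,0,0] = [-9, 0] gives a = [1, 0] (primitive direction); the mode-2 fibre T[0,:,0] = [-9, -27] gives b = [1, 3]; then c[k] = T[0,0,k] / (a[0]·b[0]) = [-9, -9] / 1 = [-9, -9].
Expanding [1, 0] ⊗ [1, 3] ⊗ [-9, -9] reproduces all 8 entries of T, so T = [1, 0] ⊗ [1, 3] ⊗ [-9, -9] and rank(T) ≤ 1.
Equivalently every frontal slice T[:,:,k] is c[k] times the rank-1 matrix [1, 0] ⊗ [1, 3]. So T has rank 1 (it is nonzero).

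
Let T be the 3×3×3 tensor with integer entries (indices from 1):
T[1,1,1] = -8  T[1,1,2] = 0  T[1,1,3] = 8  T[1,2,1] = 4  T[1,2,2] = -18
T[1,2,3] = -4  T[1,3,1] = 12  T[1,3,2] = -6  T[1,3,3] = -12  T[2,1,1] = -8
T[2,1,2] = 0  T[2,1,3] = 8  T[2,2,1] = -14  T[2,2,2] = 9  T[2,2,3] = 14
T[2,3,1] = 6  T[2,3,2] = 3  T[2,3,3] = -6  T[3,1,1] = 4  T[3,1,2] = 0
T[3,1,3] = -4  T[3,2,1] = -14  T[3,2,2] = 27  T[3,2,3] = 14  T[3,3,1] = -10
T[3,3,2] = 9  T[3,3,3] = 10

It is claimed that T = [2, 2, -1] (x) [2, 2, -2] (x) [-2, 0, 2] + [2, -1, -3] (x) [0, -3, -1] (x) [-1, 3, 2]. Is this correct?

No

Reconstruct entry (1,2,1) from the claimed factors: Σₗ aₗ[1]bₗ[2]cₗ[1] = (2)·(2)·(-2) + (2)·(-3)·(-1) = -2, but T[1,2,1] = 4. The claim is false.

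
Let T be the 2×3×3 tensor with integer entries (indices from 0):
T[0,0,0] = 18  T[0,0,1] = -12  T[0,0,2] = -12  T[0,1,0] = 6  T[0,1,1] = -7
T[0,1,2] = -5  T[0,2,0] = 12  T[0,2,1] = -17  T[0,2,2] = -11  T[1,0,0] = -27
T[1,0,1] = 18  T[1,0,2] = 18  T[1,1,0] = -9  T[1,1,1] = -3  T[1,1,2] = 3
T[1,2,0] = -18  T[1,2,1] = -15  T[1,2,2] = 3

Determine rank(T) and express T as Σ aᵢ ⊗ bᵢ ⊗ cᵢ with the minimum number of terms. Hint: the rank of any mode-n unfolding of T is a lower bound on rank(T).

Lower bound: the mode-2 unfolding of T (rows indexed by j, columns by (i,k) = (0,0), (0,1), (0,2), (1,0), (1,1), (1,2)) is [[18, -12, -12, -27, 18, 18], [6, -7, -5, -9, -3, 3], [12, -17, -11, -18, -15, 3]].
There the 2×2 minor on rows j ∈ {0, 1}, columns (i,k) ∈ {(0,0), (0,1)} is det [[18, -12], [6, -7]] = -54 ≠ 0, so this unfolding has rank ≥ 2; CP rank is at least every unfolding rank, so rank(T) ≥ 2. (This is only a lower bound: in general the CP rank may exceed every unfolding rank, so we still need to exhibit 2 rank-1 terms summing to T.)
Upper bound — finding two terms. Write S_k = T[:,:,k] for the frontal slices: S₀ = [[18, 6, 12], [-27, -9, -18]], S₁ = [[-12, -7, -17], [18, -3, -15]], S₂ = [[-12, -5, -11], [18, 3, 3]].
If T = a₁ ⊗ b₁ ⊗ c₁ + a₂ ⊗ b₂ ⊗ c₂ then each S_k = c₁[k]·a₁b₁ᵀ + c₂[k]·a₂b₂ᵀ. S₀ and S₁ are linearly independent, so a₁b₁ᵀ and a₂b₂ᵀ must span the same plane of matrices: they are the rank-1 matrices of the form x·S₀ + y·S₁.
The 2×2 minor of x·S₀ + y·S₁ on rows {0,1}, columns {0,1} is −243·xy + 162·y² = (-81)·(3·x − 2·y)(y), vanishing at (x:y) = (2:3) and (1:0).
M₁ = 2·S₀ + 3·S₁ = [[0, -9, -27], [0, -27, -81]] = (-9)·(1, 3)(0, 1, 3)ᵀ and M₂ = S₀ = [[18, 6, 12], [-27, -9, -18]] = 3·(2, -3)(3, 1, 2)ᵀ, so take a₁ = (1, 3), b₁ = (0, 1, 3), a₂ = (2, -3), b₂ = (3, 1, 2).
Each slice is an integer combination of E₁ = a₁b₁ᵀ and E₂ = a₂b₂ᵀ: S₀ = 3·E₂, S₁ = −3·E₁ − 2·E₂, S₂ = −E₁ − 2·E₂; reading off coefficients, c₁ = (0, -3, -1) and c₂ = (3, -2, -2).
Hence T = (1, 3) ⊗ (0, 1, 3) ⊗ (0, -3, -1) + (2, -3) ⊗ (3, 1, 2) ⊗ (3, -2, -2), so rank(T) ≤ 2.
These bounds meet, so rank(T) = 2.

rank(T) = 2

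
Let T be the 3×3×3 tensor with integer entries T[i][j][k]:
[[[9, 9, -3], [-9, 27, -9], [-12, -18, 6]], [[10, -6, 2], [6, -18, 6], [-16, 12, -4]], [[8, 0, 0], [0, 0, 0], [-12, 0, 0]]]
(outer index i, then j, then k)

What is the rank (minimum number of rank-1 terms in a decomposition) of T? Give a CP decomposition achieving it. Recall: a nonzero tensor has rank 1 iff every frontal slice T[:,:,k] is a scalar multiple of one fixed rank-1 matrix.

rank(T) = 2

Lower bound: the mode-1 unfolding of T (rows indexed by i, columns by (j,k) = (0,0), (0,1), (0,2), (1,0), (1,1), (1,2), (2,0), (2,1), (2,2)) is [[9, 9, -3, -9, 27, -9, -12, -18, 6], [10, -6, 2, 6, -18, 6, -16, 12, -4], [8, 0, 0, 0, 0, 0, -12, 0, 0]].
There the 2×2 minor on rows i ∈ {0, 1}, columns (j,k) ∈ {(0,0), (0,1)} is det [[9, 9], [10, -6]] = -144 ≠ 0, so this unfolding has rank ≥ 2; CP rank is at least every unfolding rank, so rank(T) ≥ 2. (This is only a lower bound: in general the CP rank may exceed every unfolding rank, so we still need to exhibit 2 rank-1 terms summing to T.)
Upper bound — finding two terms. Write S_k = T[:,:,k] for the frontal slices: S₀ = [[9, -9, -12], [10, 6, -16], [8, 0, -12]], S₁ = [[9, 27, -18], [-6, -18, 12], [0, 0, 0]], S₂ = [[-3, -9, 6], [2, 6, -4], [0, 0, 0]].
If T = a₁ ⊗ b₁ ⊗ c₁ + a₂ ⊗ b₂ ⊗ c₂ then each S_k = c₁[k]·a₁b₁ᵀ + c₂[k]·a₂b₂ᵀ. S₀ and S₁ are linearly independent, so a₁b₁ᵀ and a₂b₂ᵀ must span the same plane of matrices: they are the rank-1 matrices of the form x·S₀ + y·S₁.
The 2×2 minor of x·S₀ + y·S₁ on rows {0,1}, columns {0,1} is 144·x² − 432·xy = 144·(x − 3·y)(x), vanishing at (x:y) = (3:1) and (0:1).
M₁ = 3·S₀ + S₁ = [[36, 0, -54], [24, 0, -36], [24, 0, -36]] = 6·[3, 2, 2][2, 0, -3]ᵀ and M₂ = S₁ = [[9, 27, -18], [-6, -18, 12], [0, 0, 0]] = 3·[3, -2, 0][1, 3, -2]ᵀ, so take a₁ = [3, 2, 2], b₁ = [2, 0, -3], a₂ = [3, -2, 0], b₂ = [1, 3, -2].
Each slice is an integer combination of E₁ = a₁b₁ᵀ and E₂ = a₂b₂ᵀ: S₀ = 2·E₁ − E₂, S₁ = 3·E₂, S₂ = −E₂; reading off coefficients, c₁ = [2, 0, 0] and c₂ = [-1, 3, -1].
Hence T = [3, 2, 2] ⊗ [2, 0, -3] ⊗ [2, 0, 0] + [3, -2, 0] ⊗ [1, 3, -2] ⊗ [-1, 3, -1], so rank(T) ≤ 2.
These bounds meet, so rank(T) = 2.
Check entry T[0,2,1] = -18: (3)·(-3)·(0) + (3)·(-2)·(3) = -18.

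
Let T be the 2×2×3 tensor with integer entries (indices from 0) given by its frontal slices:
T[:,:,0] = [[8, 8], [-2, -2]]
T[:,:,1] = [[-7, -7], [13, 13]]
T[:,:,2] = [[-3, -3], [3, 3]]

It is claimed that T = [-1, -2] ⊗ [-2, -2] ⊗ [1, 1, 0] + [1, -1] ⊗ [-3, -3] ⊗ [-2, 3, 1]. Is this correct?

Yes

Reconstruct entrywise from the claimed factors. For example, T[1,0,2] = 3 and Σₗ aₗ[1]bₗ[0]cₗ[2] = (-2)·(-2)·(0) + (-1)·(-3)·(1) = 3; checking all 12 entries, every one matches. The claim holds.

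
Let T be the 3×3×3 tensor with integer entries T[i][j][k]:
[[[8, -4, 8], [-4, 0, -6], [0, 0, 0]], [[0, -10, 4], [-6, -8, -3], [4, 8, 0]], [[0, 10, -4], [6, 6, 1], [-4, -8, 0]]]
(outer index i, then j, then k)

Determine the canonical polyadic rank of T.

3

Lower bound: the mode-1 unfolding of T (rows indexed by i, columns by (j,k) = (0,0), (0,1), (0,2), (1,0), (1,1), (1,2), (2,0), (2,1), (2,2)) is [[8, -4, 8, -4, 0, -6, 0, 0, 0], [0, -10, 4, -6, -8, -3, 4, 8, 0], [0, 10, -4, 6, 6, 1, -4, -8, 0]].
There the 3×3 minor on rows i ∈ {0, 1, 2}, columns (j,k) ∈ {(0,0), (0,1), (1,1)} is det [[8, -4, 0], [0, -10, -8], [0, 10, 6]] = 160 ≠ 0, so this unfolding has rank ≥ 3; CP rank is at least every unfolding rank, so rank(T) ≥ 3. (Flattening ranks never certify an upper bound on CP rank; for that we must actually write T with 3 rank-1 terms.)
Upper bound: T is a sum of 3 rank-1 terms, T = [0, 1, -1] ⊗ [1, 1, -1] ⊗ [-4, -8, 0] + [2, 1, -1] ⊗ [2, -1, 0] ⊗ [2, -1, 2] + [2, 1, 1] ⊗ [0, 1, 0] ⊗ [0, -1, -1] (one valid choice — decompositions are not unique — normalised so each a, b is primitive with positive first nonzero entry; check it by expanding all entries), so rank(T) ≤ 3.
These bounds meet, so rank(T) = 3.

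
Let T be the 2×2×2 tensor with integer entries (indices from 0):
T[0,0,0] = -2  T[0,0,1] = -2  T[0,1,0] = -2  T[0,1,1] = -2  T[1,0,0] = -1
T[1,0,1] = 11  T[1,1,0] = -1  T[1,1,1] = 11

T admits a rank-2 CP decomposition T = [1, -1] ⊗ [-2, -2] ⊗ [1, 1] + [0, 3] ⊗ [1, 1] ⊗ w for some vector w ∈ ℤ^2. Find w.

Subtract the known terms from T to get the rank-1 residual R = [0, 3] ⊗ [1, 1] ⊗ w, so R[i,j,k] = a[i]·b[j]·w[k]. Pick indices with nonzero a[1]·b[0] = (3)·(1) = 3. Only the fibre through (1,0,·) is needed: R[1,0,:] = T[1,0,:] − Σₗ aₗ[1]bₗ[0]cₗ = [-1, 11] − (-1)·(-2)·[1, 1] = [-3, 9]. Then w[k] = R[1,0,k] / 3 for each k, giving w = [-3, 9] / 3 = [-1, 3].

w = [-1, 3]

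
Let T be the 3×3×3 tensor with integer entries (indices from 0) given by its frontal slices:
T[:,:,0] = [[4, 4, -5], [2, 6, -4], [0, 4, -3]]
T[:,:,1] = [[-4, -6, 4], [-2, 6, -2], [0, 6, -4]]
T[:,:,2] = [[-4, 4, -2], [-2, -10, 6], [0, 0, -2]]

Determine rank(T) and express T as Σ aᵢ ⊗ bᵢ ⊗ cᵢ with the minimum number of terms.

rank(T) = 3

Lower bound: the mode-1 unfolding of T (rows indexed by i, columns by (j,k) = (0,0), (0,1), (0,2), (1,0), (1,1), (1,2), (2,0), (2,1), (2,2)) is [[4, -4, -4, 4, -6, 4, -5, 4, -2], [2, -2, -2, 6, 6, -10, -4, -2, 6], [0, 0, 0, 4, 6, 0, -3, -4, -2]].
There the 3×3 minor on rows i ∈ {0, 1, 2}, columns (j,k) ∈ {(0,0), (1,0), (1,1)} is det [[4, 4, -6], [2, 6, 6], [0, 4, 6]] = -48 ≠ 0, so this unfolding has rank ≥ 3; CP rank is at least every unfolding rank, so rank(T) ≥ 3. (Unfolding ranks only ever bound the CP rank from below — rank(T) can be strictly larger than all of them — so the matching upper bound has to come from an explicit 3-term decomposition.)
Upper bound: T is a sum of 3 rank-1 terms, T = [1, -2, -1] ⊗ [0, 2, -1] ⊗ [-1, -2, 2] + [1, 0, 1] ⊗ [0, 1, -1] ⊗ [2, 2, 4] + [2, 1, 0] ⊗ [1, 1, -1] ⊗ [2, -2, -2] (written with every a and b primitive with positive leading entry and the scale carried by c; CP decompositions are not unique, and this one is verified by expanding entrywise), so rank(T) ≤ 3.
These bounds meet, so rank(T) = 3.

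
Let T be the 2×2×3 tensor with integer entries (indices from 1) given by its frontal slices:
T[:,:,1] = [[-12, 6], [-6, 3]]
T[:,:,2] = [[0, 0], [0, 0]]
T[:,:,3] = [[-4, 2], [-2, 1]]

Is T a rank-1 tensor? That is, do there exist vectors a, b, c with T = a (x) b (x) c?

The mode-1 fibre T[:,1,1] = [-12, -6] gives a = (2, 1) (primitive direction); the mode-2 fibre T[1,:,1] = [-12, 6] gives b = (2, -1); then c[k] = T[1,1,k] / (a[1]·b[1]) = [-12, 0, -4] / 4 = (-3, 0, -1).
Expanding (2, 1) (x) (2, -1) (x) (-3, 0, -1) reproduces all 12 entries of T, so T = (2, 1) (x) (2, -1) (x) (-3, 0, -1) and rank(T) ≤ 1.
Equivalently every frontal slice T[:,:,k] is c[k] times the rank-1 matrix (2, 1) (x) (2, -1). So T has rank 1 (it is nonzero).

Yes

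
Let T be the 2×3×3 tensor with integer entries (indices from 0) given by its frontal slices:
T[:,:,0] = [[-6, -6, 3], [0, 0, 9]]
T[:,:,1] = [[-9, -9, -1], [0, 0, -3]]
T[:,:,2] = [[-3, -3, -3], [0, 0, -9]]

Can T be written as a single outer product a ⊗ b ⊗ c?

The mode-2 unfolding of T (rows indexed by j, columns by (i,k) = (0,0), (0,1), (0,2), (1,0), (1,1), (1,2)) is [[-6, -9, -3, 0, 0, 0], [-6, -9, -3, 0, 0, 0], [3, -1, -3, 9, -3, -9]].
There the 2×2 minor on rows j ∈ {0, 2}, columns (i,k) ∈ {(0,0), (0,1)} is det [[-6, -9], [3, -1]] = 33 ≠ 0, so this unfolding has rank ≥ 2; CP rank is at least every unfolding rank, so rank(T) ≥ 2.
In particular rank(T) ≥ 2 > 1, so T is not rank-1.

No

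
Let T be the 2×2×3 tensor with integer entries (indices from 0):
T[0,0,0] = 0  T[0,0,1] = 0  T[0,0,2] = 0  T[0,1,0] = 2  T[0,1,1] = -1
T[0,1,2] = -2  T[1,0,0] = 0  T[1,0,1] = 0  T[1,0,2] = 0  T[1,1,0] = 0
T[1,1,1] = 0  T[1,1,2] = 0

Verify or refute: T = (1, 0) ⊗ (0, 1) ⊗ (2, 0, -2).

No

Reconstruct entry (0,1,1) from the claimed factors: Σₗ aₗ[0]bₗ[1]cₗ[1] = (1)·(1)·(0) = 0, but T[0,1,1] = -1. The claim is false.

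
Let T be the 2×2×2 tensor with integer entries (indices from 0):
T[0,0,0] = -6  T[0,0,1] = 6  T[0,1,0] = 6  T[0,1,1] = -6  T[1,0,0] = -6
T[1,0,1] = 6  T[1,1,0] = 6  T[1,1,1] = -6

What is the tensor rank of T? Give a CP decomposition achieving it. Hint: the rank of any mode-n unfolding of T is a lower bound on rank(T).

rank(T) = 1

Lower bound: T ≠ 0 (e.g. T[0,0,0] = -6), so rank(T) ≥ 1.
Upper bound: the mode-1 fibre T[:,0,0] = [-6, -6] gives a = [1, 1] (primitive direction); the mode-2 fibre T[0,:,0] = [-6, 6] gives b = [1, -1]; then c[k] = T[0,0,k] / (a[0]·b[0]) = [-6, 6] / 1 = [-6, 6].
Expanding [1, 1] ⊗ [1, -1] ⊗ [-6, 6] reproduces all 8 entries of T, so T = [1, 1] ⊗ [1, -1] ⊗ [-6, 6] and rank(T) ≤ 1.
These bounds meet, so rank(T) = 1.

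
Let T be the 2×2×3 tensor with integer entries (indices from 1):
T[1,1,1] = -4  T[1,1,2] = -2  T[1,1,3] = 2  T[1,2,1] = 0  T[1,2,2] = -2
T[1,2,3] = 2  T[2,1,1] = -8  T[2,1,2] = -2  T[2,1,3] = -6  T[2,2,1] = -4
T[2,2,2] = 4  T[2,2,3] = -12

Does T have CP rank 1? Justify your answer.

The mode-3 unfolding of T (rows indexed by k, columns by (i,j) = (1,1), (1,2), (2,1), (2,2)) is [[-4, 0, -8, -4], [-2, -2, -2, 4], [2, 2, -6, -12]].
There the 3×3 minor on rows k ∈ {1, 2, 3}, columns (i,j) ∈ {(1,1), (1,2), (2,1)} is det [[-4, 0, -8], [-2, -2, -2], [2, 2, -6]] = -64 ≠ 0, so this unfolding has rank ≥ 3; CP rank is at least every unfolding rank, so rank(T) ≥ 3.
In particular rank(T) ≥ 3 > 1, so T is not rank-1.

No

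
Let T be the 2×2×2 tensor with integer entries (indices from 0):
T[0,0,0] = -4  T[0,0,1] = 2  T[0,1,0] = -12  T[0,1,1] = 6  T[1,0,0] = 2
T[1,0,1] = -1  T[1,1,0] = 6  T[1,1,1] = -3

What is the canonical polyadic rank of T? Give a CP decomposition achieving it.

rank(T) = 1

Lower bound: T ≠ 0 (e.g. T[0,0,0] = -4), so rank(T) ≥ 1.
Upper bound: if T = a ⊗ b ⊗ c then every fibre of T is a multiple of the corresponding factor, so read the factors off the fibres through the nonzero entry T[0,0,0] = -4.
The mode-1 fibre T[:,0,0] = [-4, 2] gives a = [2, -1] (primitive direction); the mode-2 fibre T[0,:,0] = [-4, -12] gives b = [1, 3]; then c[k] = T[0,0,k] / (a[0]·b[0]) = [-4, 2] / 2 = [-2, 1].
Expanding [2, -1] ⊗ [1, 3] ⊗ [-2, 1] reproduces all 8 entries of T, so T = [2, -1] ⊗ [1, 3] ⊗ [-2, 1] and rank(T) ≤ 1.
These bounds meet, so rank(T) = 1.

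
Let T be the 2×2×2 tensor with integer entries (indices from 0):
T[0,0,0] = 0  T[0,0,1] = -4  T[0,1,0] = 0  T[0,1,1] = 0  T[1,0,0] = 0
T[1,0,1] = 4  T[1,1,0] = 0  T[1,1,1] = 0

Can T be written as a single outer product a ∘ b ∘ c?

If T = a ∘ b ∘ c then every fibre of T is a multiple of the corresponding factor, so read the factors off the fibres through the nonzero entry T[0,0,1] = -4.
The mode-1 fibre T[:,0,1] = [-4, 4] gives a = [1, -1] (primitive direction); the mode-2 fibre T[0,:,1] = [-4, 0] gives b = [1, 0]; then c[k] = T[0,0,k] / (a[0]·b[0]) = [0, -4] / 1 = [0, -4].
Expanding [1, -1] ∘ [1, 0] ∘ [0, -4] reproduces all 8 entries of T, so T = [1, -1] ∘ [1, 0] ∘ [0, -4] and rank(T) ≤ 1.
Equivalently every frontal slice T[:,:,k] is c[k] times the rank-1 matrix [1, -1] ∘ [1, 0]. So T has rank 1 (it is nonzero).

Yes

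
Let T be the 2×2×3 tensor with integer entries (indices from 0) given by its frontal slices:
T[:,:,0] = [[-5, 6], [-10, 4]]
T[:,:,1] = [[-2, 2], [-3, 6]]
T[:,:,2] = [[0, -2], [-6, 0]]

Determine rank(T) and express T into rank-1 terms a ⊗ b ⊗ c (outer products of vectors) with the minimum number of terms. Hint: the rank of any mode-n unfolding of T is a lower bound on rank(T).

rank(T) = 3

Lower bound: the mode-3 unfolding of T (rows indexed by k, columns by (i,j) = (0,0), (0,1), (1,0), (1,1)) is [[-5, 6, -10, 4], [-2, 2, -3, 6], [0, -2, -6, 0]].
There the 3×3 minor on rows k ∈ {0, 1, 2}, columns (i,j) ∈ {(0,0), (0,1), (1,0)} is det [[-5, 6, -10], [-2, 2, -3], [0, -2, -6]] = -22 ≠ 0, so this unfolding has rank ≥ 3; CP rank is at least every unfolding rank, so rank(T) ≥ 3. (Unfolding ranks only ever bound the CP rank from below — rank(T) can be strictly larger than all of them — so the matching upper bound has to come from an explicit 3-term decomposition.)
Upper bound: T is a sum of 3 rank-1 terms, T = [0, 1] ⊗ [1, 2] ⊗ [-2, 1, -2] + [1, 0] ⊗ [1, -2] ⊗ [-1, 0, 2] + [1, 2] ⊗ [1, -1] ⊗ [-4, -2, -2] (one valid choice — decompositions are not unique — normalised so each a, b is primitive with positive first nonzero entry; check it by expanding all entries), so rank(T) ≤ 3.
These bounds meet, so rank(T) = 3.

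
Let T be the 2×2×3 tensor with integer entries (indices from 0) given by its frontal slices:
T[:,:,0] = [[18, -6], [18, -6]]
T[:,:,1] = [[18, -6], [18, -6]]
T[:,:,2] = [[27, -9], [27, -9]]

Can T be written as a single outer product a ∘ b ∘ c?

Yes

If T = a ∘ b ∘ c then every fibre of T is a multiple of the corresponding factor, so read the factors off the fibres through the nonzero entry T[0,0,0] = 18.
The mode-1 fibre T[:,0,0] = [18, 18] gives a = (1, 1) (primitive direction); the mode-2 fibre T[0,:,0] = [18, -6] gives b = (3, -1); then c[k] = T[0,0,k] / (a[0]·b[0]) = [18, 18, 27] / 3 = (6, 6, 9).
Expanding (1, 1) ∘ (3, -1) ∘ (6, 6, 9) reproduces all 12 entries of T, so T = (1, 1) ∘ (3, -1) ∘ (6, 6, 9) and rank(T) ≤ 1.
Equivalently every frontal slice T[:,:,k] is c[k] times the rank-1 matrix (1, 1) ∘ (3, -1). So T has rank 1 (it is nonzero).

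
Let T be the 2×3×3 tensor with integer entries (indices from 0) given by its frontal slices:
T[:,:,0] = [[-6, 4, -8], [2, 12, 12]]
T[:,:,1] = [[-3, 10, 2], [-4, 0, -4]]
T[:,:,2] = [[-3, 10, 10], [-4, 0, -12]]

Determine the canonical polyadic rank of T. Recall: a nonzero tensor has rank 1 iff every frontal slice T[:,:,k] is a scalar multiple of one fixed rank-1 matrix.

3

Lower bound: the mode-2 unfolding of T (rows indexed by j, columns by (i,k) = (0,0), (0,1), (0,2), (1,0), (1,1), (1,2)) is [[-6, -3, -3, 2, -4, -4], [4, 10, 10, 12, 0, 0], [-8, 2, 10, 12, -4, -12]].
There the 3×3 minor on rows j ∈ {0, 1, 2}, columns (i,k) ∈ {(0,0), (0,1), (0,2)} is det [[-6, -3, -3], [4, 10, 10], [-8, 2, 10]] = -384 ≠ 0, so this unfolding has rank ≥ 3; CP rank is at least every unfolding rank, so rank(T) ≥ 3. (This is only a lower bound: in general the CP rank may exceed every unfolding rank, so we still need to exhibit 3 rank-1 terms summing to T.)
Upper bound: T is a sum of 3 rank-1 terms, T = [1, -2] ⊗ [1, 2, 2] ⊗ [-2, 1, 1] + [1, -1] ⊗ [0, 0, 1] ⊗ [-4, 0, 8] + [2, 1] ⊗ [1, -2, 0] ⊗ [-2, -2, -2] (one valid choice — decompositions are not unique — normalised so each a, b is primitive with positive first nonzero entry; check it by expanding all entries), so rank(T) ≤ 3.
These bounds meet, so rank(T) = 3.
Check entry T[1,2,2] = -12: (-2)·(2)·(1) + (-1)·(1)·(8) + (1)·(0)·(-2) = -12.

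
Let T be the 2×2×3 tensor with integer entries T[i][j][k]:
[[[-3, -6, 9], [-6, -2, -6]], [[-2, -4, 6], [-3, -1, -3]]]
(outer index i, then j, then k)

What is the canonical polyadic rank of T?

2

Lower bound: the mode-1 unfolding of T (rows indexed by i, columns by (j,k) = (0,0), (0,1), (0,2), (1,0), (1,1), (1,2)) is [[-3, -6, 9, -6, -2, -6], [-2, -4, 6, -3, -1, -3]].
There the 2×2 minor on rows i ∈ {0, 1}, columns (j,k) ∈ {(0,0), (1,0)} is det [[-3, -6], [-2, -3]] = -3 ≠ 0, so this unfolding has rank ≥ 2; CP rank is at least every unfolding rank, so rank(T) ≥ 2. (Unfolding ranks only ever bound the CP rank from below — rank(T) can be strictly larger than all of them — so the matching upper bound has to come from an explicit 2-term decomposition.)
Upper bound — finding two terms. Write S_k = T[:,:,k] for the frontal slices: S₀ = [[-3, -6], [-2, -3]], S₁ = [[-6, -2], [-4, -1]], S₂ = [[9, -6], [6, -3]].
If T = a₁ ⊗ b₁ ⊗ c₁ + a₂ ⊗ b₂ ⊗ c₂ then each S_k = c₁[k]·a₁b₁ᵀ + c₂[k]·a₂b₂ᵀ. S₀ and S₁ are linearly independent, so a₁b₁ᵀ and a₂b₂ᵀ must span the same plane of matrices: they are the rank-1 matrices of the form x·S₀ + y·S₁.
det(x·S₀ + y·S₁) is −3·x² − 7·xy − 2·y² = −(x + 2·y)(3·x + y), vanishing at (x:y) = (2:-1) and (1:-3).
M₁ = 2·S₀ − S₁ = [[0, -10], [0, -5]] = (-5)·[2, 1][0, 1]ᵀ and M₂ = S₀ − 3·S₁ = [[15, 0], [10, 0]] = 5·[3, 2][1, 0]ᵀ, so take a₁ = [2, 1], b₁ = [0, 1], a₂ = [3, 2], b₂ = [1, 0].
Each slice is an integer combination of E₁ = a₁b₁ᵀ and E₂ = a₂b₂ᵀ: S₀ = −3·E₁ − E₂, S₁ = −E₁ − 2·E₂, S₂ = −3·E₁ + 3·E₂; reading off coefficients, c₁ = [-3, -1, -3] and c₂ = [-1, -2, 3].
Hence T = [2, 1] ⊗ [0, 1] ⊗ [-3, -1, -3] + [3, 2] ⊗ [1, 0] ⊗ [-1, -2, 3], so rank(T) ≤ 2.
These bounds meet, so rank(T) = 2.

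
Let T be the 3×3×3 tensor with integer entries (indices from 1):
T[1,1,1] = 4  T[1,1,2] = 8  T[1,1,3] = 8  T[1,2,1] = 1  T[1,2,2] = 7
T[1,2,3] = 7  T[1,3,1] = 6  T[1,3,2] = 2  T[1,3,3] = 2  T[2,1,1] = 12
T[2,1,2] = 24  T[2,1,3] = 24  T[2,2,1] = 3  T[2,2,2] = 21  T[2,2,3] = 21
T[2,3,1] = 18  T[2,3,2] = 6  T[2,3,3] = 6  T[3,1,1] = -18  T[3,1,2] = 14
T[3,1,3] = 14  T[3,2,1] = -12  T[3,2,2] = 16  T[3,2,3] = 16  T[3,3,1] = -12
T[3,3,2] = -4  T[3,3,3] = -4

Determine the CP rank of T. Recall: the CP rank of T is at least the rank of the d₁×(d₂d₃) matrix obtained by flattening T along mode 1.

Lower bound: the mode-2 unfolding of T (rows indexed by j, columns by (i,k) = (1,1), (1,2), (1,3), (2,1), (2,2), (2,3), (3,1), (3,2), (3,3)) is [[4, 8, 8, 12, 24, 24, -18, 14, 14], [1, 7, 7, 3, 21, 21, -12, 16, 16], [6, 2, 2, 18, 6, 6, -12, -4, -4]].
There the 2×2 minor on rows j ∈ {1, 2}, columns (i,k) ∈ {(1,1), (1,2)} is det [[4, 8], [1, 7]] = 20 ≠ 0, so this unfolding has rank ≥ 2; CP rank is at least every unfolding rank, so rank(T) ≥ 2. (Flattening ranks never certify an upper bound on CP rank; for that we must actually write T with 2 rank-1 terms.)
Upper bound — finding two terms. Write S_k = T[:,:,k] for the frontal slices: S₁ = [[4, 1, 6], [12, 3, 18], [-18, -12, -12]], S₂ = [[8, 7, 2], [24, 21, 6], [14, 16, -4]], S₃ = [[8, 7, 2], [24, 21, 6], [14, 16, -4]].
If T = a₁ (x) b₁ (x) c₁ + a₂ (x) b₂ (x) c₂ then each S_k = c₁[k]·a₁b₁ᵀ + c₂[k]·a₂b₂ᵀ. S₁ and S₂ are linearly independent, so a₁b₁ᵀ and a₂b₂ᵀ must span the same plane of matrices: they are the rank-1 matrices of the form x·S₁ + y·S₂.
The 2×2 minor of x·S₁ + y·S₂ on rows {1,3}, columns {1,2} is −30·x² + 80·xy + 30·y² = (-10)·(x − 3·y)(3·x + y), vanishing at (x:y) = (3:1) and (1:-3).
M₁ = 3·S₁ + S₂ = [[20, 10, 20], [60, 30, 60], [-40, -20, -40]] = 10·(1, 3, -2)(2, 1, 2)ᵀ and M₂ = S₁ − 3·S₂ = [[-20, -20, 0], [-60, -60, 0], [-60, -60, 0]] = (-20)·(1, 3, 3)(1, 1, 0)ᵀ, so take a₁ = (1, 3, -2), b₁ = (2, 1, 2), a₂ = (1, 3, 3), b₂ = (1, 1, 0).
Each slice is an integer combination of E₁ = a₁b₁ᵀ and E₂ = a₂b₂ᵀ: S₁ = 3·E₁ − 2·E₂, S₂ = E₁ + 6·E₂, S₃ = E₁ + 6·E₂; reading off coefficients, c₁ = (3, 1, 1) and c₂ = (-2, 6, 6).
Hence T = (1, 3, -2) (x) (2, 1, 2) (x) (3, 1, 1) + (1, 3, 3) (x) (1, 1, 0) (x) (-2, 6, 6), so rank(T) ≤ 2.
These bounds meet, so rank(T) = 2.
Check entry T[3,2,3] = 16: (-2)·(1)·(1) + (3)·(1)·(6) = 16.

2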